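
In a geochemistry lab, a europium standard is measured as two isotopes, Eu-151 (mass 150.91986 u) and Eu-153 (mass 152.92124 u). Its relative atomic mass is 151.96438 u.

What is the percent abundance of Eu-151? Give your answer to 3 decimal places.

Writing the weighted mean with unknown fraction x of Eu-151:
150.91986·x + 152.92124·(1 − x) = 151.96438
(150.91986 − 152.92124)·x = 151.96438 − 152.92124
x = -0.95686 / -2.00138 = 0.47810 → 47.810% Eu-151, 52.190% Eu-153.

47.810%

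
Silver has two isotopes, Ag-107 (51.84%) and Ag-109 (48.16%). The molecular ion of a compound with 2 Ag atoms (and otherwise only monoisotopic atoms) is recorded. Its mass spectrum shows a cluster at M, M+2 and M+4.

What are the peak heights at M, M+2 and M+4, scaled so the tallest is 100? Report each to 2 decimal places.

Each Ag atom is independently Ag-107 (p = 0.5184) or Ag-109 (q = 0.4816); the cluster is the binomial expansion (p + q)^2.
P(M) = 0.5184^2 = 0.268739
P(M+2) = 2 × 0.5184^1 × 0.4816^1 = 0.499323
P(M+4) = 0.4816^2 = 0.231939
The M+2 peak is largest (0.499323); scaling to 100 gives 53.82 : 100.00 : 46.45.

53.82 : 100.00 : 46.45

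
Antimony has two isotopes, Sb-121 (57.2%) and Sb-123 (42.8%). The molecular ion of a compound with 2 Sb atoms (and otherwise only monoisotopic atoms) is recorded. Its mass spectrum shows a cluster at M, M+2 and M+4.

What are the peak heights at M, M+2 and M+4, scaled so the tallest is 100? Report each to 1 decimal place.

The 2 Sb atoms are independent, so intensities follow the terms of (0.572 + 0.428)^2.
P(M) = 0.572^2 = 0.327184
P(M+2) = 2 × 0.572^1 × 0.428^1 = 0.489632
P(M+4) = 0.428^2 = 0.183184
The M+2 peak is largest (0.489632); scaling to 100 gives 66.8 : 100.0 : 37.4.

66.8 : 100.0 : 37.4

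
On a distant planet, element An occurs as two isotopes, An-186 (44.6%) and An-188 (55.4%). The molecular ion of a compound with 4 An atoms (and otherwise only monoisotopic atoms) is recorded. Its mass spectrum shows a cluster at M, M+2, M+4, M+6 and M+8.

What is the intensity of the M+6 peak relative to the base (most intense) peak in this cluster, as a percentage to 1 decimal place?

82.8%

(0.446 + 0.554)^4 gives M 0.0396, M+2 0.1966, M+4 0.3663, M+6 0.3033, M+8 0.0942; the largest is M+4.
P(M+4) = C(4,2) × 0.446^2 × 0.554^2 = 6 × 0.198916 × 0.306916 = 0.366303 (base)
P(M+6) = C(4,3) × 0.446^1 × 0.554^3 = 4 × 0.4460 × 0.17003146 = 0.303336
Relative intensity = 0.303336 / 0.366303 × 100 = 82.8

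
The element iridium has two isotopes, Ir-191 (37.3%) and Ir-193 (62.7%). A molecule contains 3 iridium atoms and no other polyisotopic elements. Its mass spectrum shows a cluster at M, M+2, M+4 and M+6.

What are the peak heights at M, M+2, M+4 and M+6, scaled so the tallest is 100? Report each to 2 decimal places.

11.80 : 59.49 : 100.00 : 56.03

Expanding (0.373 + 0.627)^3:
P(M) = 0.373^3 = 0.051895
P(M+2) = 3 × 0.373^2 × 0.627^1 = 0.261702
P(M+4) = 3 × 0.373^1 × 0.627^2 = 0.439911
P(M+6) = 0.627^3 = 0.246492
The M+4 peak is largest (0.439911); scaling to 100 gives 11.80 : 59.49 : 100.00 : 56.03.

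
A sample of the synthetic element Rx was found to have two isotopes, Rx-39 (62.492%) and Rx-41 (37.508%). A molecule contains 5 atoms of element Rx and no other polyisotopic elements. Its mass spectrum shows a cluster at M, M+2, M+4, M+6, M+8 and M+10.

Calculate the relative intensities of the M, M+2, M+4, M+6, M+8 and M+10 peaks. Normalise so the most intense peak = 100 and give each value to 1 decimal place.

27.8 : 83.3 : 100.0 : 60.0 : 18.0 : 2.2

Each Rx atom is independently Rx-39 (p = 0.62492) or Rx-41 (q = 0.37508); the cluster is the binomial expansion (p + q)^5.
P(M) = 0.62492^5 = 0.095306
P(M+2) = 5 × 0.62492^4 × 0.37508^1 = 0.286017
P(M+4) = 10 × 0.62492^3 × 0.37508^2 = 0.343337
P(M+6) = 10 × 0.62492^2 × 0.37508^3 = 0.206073
P(M+8) = 5 × 0.62492^1 × 0.37508^4 = 0.061843
P(M+10) = 0.37508^5 = 0.007424
The M+4 peak is largest (0.343337); scaling to 100 gives 27.8 : 83.3 : 100.0 : 60.0 : 18.0 : 2.2.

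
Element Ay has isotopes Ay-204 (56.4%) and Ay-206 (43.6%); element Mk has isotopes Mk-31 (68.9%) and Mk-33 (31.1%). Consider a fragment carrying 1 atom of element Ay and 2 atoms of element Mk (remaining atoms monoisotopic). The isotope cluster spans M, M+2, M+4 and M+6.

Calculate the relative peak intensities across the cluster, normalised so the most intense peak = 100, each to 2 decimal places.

59.67 : 100.00 : 53.80 : 9.40

Element Ay pattern (n=1): 0.5640 : 0.4360
Element Mk pattern (n=2): 0.474721 : 0.428558 : 0.096721
Convolve the two distributions (both contribute in 2-u steps):
  M: 0.5640×0.474721 = 0.267743
  M+2: 0.5640×0.428558 + 0.4360×0.474721 = 0.448685
  M+4: 0.5640×0.096721 + 0.4360×0.428558 = 0.241402
  M+6: 0.4360×0.096721 = 0.042170
Scale to base peak (0.448685) = 100: 59.67 : 100.00 : 53.80 : 9.40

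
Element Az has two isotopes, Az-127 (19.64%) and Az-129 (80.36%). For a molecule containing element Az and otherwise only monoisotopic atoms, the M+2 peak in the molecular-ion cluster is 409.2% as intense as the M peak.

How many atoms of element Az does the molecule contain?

The M+2/M ratio from n Az atoms is n · q/p = n · 0.8036/0.1964.
n = 4.092 × 0.1964/0.8036 = 1.00 ≈ 1

1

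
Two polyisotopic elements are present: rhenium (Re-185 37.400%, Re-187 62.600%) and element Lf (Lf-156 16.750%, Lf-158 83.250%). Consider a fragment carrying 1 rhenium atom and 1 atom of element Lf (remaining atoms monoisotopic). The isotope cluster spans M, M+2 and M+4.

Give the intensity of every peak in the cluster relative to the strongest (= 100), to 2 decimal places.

12.02 : 79.86 : 100.00

Rhenium pattern (n=1): 0.3740 : 0.6260
Element Lf pattern (n=1): 0.1675 : 0.8325
Convolve the two distributions (both contribute in 2-u steps):
  M: 0.3740×0.1675 = 0.062645
  M+2: 0.3740×0.8325 + 0.6260×0.1675 = 0.416210
  M+4: 0.6260×0.8325 = 0.521145
Scale to base peak (0.521145) = 100: 12.02 : 79.86 : 100.00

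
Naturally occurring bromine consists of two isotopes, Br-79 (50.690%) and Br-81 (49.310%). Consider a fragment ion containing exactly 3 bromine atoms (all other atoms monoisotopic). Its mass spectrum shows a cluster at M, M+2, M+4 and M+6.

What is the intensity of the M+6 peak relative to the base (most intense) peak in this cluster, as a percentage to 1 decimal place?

31.5%

(0.50690 + 0.49310)^3 gives M 0.1302, M+2 0.3801, M+4 0.3698, M+6 0.1199; the largest is M+2.
P(M+2) = C(3,1) × 0.50690^2 × 0.49310^1 = 3 × 0.25694761 × 0.4931 = 0.380103 (base)
P(M+6) = C(3,3) × 0.50690^0 × 0.49310^3 = 1 × 1.0000 × 0.11989609 = 0.119896
Relative intensity = 0.119896 / 0.380103 × 100 = 31.5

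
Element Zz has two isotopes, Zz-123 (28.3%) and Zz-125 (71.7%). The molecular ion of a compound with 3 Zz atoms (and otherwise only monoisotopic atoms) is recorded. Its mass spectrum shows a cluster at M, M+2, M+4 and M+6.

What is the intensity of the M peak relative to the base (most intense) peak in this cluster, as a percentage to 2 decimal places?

5.19%

Term probabilities: M 0.0227, M+2 0.1723, M+4 0.4365, M+6 0.3686. Base peak = M+4.
P(M+4) = C(3,2) × 0.283^1 × 0.717^2 = 3 × 0.2830 × 0.514089 = 0.436462 (base)
P(M) = C(3,0) × 0.283^3 × 0.717^0 = 1 × 0.02266519 × 1.0000 = 0.022665
Relative intensity = 0.022665 / 0.436462 × 100 = 5.19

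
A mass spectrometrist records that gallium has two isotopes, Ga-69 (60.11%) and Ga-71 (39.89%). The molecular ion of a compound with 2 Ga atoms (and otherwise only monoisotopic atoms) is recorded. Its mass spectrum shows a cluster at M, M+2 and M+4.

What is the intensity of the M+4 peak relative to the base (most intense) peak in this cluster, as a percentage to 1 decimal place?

33.2%

Binomial terms of (0.6011 + 0.3989)^2: M 0.3613, M+2 0.4796, M+4 0.1591 → M+2 is the base peak.
P(M+2) = C(2,1) × 0.6011^1 × 0.3989^1 = 2 × 0.6011 × 0.3989 = 0.479558 (base)
P(M+4) = C(2,2) × 0.6011^0 × 0.3989^2 = 1 × 1.0000 × 0.15912121 = 0.159121
Relative intensity = 0.159121 / 0.479558 × 100 = 33.2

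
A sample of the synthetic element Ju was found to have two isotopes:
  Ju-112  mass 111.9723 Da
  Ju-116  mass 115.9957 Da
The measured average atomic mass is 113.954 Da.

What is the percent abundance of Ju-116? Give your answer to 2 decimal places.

With x = fraction of Ju-112 (so Ju-116 is 1 − x):
111.9723·x + 115.9957·(1 − x) = 113.954
(111.9723 − 115.9957)·x = 113.954 − 115.9957
x = -2.0417 / -4.0234 = 0.50746 → 50.75% Ju-112, 49.25% Ju-116.

49.25%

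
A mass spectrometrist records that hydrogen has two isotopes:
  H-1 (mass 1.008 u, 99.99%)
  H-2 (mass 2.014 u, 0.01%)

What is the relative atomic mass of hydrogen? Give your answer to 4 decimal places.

1.0081 u

Ar = Σ fᵢ·mᵢ = 0.9999 × 1.008 + 0.0001 × 2.014
= 1.00790 + 0.00020 = 1.00810 u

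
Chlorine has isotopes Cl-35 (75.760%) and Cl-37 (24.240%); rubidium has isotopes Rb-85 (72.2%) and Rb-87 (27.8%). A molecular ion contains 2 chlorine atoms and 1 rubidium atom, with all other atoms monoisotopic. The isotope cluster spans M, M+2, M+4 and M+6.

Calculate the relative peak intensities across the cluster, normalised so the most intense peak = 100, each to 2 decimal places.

97.57 : 100.00 : 34.03 : 3.85

Chlorine pattern (n=2): 0.57395776 : 0.36728448 : 0.05875776
Rubidium pattern (n=1): 0.7220 : 0.2780
Convolve the two distributions (both contribute in 2-u steps):
  M: 0.57395776×0.7220 = 0.414398
  M+2: 0.57395776×0.2780 + 0.36728448×0.7220 = 0.424740
  M+4: 0.36728448×0.2780 + 0.05875776×0.7220 = 0.144528
  M+6: 0.05875776×0.2780 = 0.016335
Scale to base peak (0.424740) = 100: 97.57 : 100.00 : 34.03 : 3.85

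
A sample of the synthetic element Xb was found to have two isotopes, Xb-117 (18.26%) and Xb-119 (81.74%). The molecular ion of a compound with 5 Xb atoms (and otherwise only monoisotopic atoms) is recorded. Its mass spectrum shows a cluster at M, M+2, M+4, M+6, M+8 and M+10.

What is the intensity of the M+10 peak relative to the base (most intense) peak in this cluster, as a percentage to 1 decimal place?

Term probabilities: M 0.0002, M+2 0.0045, M+4 0.0407, M+6 0.1821, M+8 0.4076, M+10 0.3649. Base peak = M+8.
P(M+8) = C(5,4) × 0.1826^1 × 0.8174^4 = 5 × 0.1826 × 0.44641475 = 0.407577 (base)
P(M+10) = C(5,5) × 0.1826^0 × 0.8174^5 = 1 × 1.0000 × 0.36489941 = 0.364899
Relative intensity = 0.364899 / 0.407577 × 100 = 89.5

89.5%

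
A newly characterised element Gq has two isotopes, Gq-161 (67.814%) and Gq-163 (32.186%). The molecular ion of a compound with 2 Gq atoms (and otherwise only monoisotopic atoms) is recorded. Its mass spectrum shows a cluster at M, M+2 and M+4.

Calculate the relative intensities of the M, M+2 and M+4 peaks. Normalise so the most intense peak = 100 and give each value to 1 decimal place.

The 2 Gq atoms are independent, so intensities follow the terms of (0.67814 + 0.32186)^2.
P(M) = 0.67814^2 = 0.459874
P(M+2) = 2 × 0.67814^1 × 0.32186^1 = 0.436532
P(M+4) = 0.32186^2 = 0.103594
The M peak is largest (0.459874); scaling to 100 gives 100.0 : 94.9 : 22.5.

100.0 : 94.9 : 22.5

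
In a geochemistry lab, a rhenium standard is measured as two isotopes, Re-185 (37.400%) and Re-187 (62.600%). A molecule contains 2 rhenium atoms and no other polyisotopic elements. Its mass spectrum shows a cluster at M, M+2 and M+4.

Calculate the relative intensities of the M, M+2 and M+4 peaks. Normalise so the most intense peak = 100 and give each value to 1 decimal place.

29.9 : 100.0 : 83.7

The 2 Re atoms are independent, so intensities follow the terms of (0.37400 + 0.62600)^2.
P(M) = 0.37400^2 = 0.139876
P(M+2) = 2 × 0.37400^1 × 0.62600^1 = 0.468248
P(M+4) = 0.62600^2 = 0.391876
The M+2 peak is largest (0.468248); scaling to 100 gives 29.9 : 100.0 : 83.7.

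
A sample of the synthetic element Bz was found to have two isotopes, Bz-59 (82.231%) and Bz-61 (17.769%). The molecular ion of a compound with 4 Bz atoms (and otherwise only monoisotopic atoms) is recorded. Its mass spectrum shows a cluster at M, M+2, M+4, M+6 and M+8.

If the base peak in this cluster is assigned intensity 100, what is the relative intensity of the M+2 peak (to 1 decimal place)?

Binomial terms of (0.82231 + 0.17769)^4: M 0.4572, M+2 0.3952, M+4 0.1281, M+6 0.0185, M+8 0.0010 → M is the base peak.
P(M) = C(4,0) × 0.82231^4 × 0.17769^0 = 1 × 0.45723797 × 1.0000 = 0.457238 (base)
P(M+2) = C(4,1) × 0.82231^3 × 0.17769^1 = 4 × 0.55604087 × 0.17769 = 0.395212
Relative intensity = 0.395212 / 0.457238 × 100 = 86.4

86.4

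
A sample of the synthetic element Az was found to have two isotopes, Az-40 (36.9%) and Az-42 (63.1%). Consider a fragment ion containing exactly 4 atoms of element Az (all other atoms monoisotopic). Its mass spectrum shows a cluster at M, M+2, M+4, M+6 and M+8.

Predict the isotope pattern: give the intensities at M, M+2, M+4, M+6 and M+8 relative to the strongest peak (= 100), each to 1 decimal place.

5.0 : 34.2 : 87.7 : 100.0 : 42.8

Each Az atom is independently Az-40 (p = 0.369) or Az-42 (q = 0.631); the cluster is the binomial expansion (p + q)^4.
P(M) = 0.369^4 = 0.018540
P(M+2) = 4 × 0.369^3 × 0.631^1 = 0.126814
P(M+4) = 6 × 0.369^2 × 0.631^2 = 0.325284
P(M+6) = 4 × 0.369^1 × 0.631^3 = 0.370830
P(M+8) = 0.631^4 = 0.158532
The M+6 peak is largest (0.370830); scaling to 100 gives 5.0 : 34.2 : 87.7 : 100.0 : 42.8.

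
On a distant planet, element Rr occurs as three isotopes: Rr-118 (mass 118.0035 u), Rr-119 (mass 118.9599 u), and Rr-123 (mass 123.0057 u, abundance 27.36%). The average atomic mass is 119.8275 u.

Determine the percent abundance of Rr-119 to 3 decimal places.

47.616%

The remaining 72.64% is split between Rr-118 (fraction x) and Rr-119 (fraction 0.7264 − x).
Substituting: 118.0035x + 118.9599(0.7264 − x) = 86.17314048
(118.0035 − 118.9599)x = -0.23933088  ⇒  x = 0.25024, y = 0.47616
Rr-118: 25.024%, Rr-119: 47.616%.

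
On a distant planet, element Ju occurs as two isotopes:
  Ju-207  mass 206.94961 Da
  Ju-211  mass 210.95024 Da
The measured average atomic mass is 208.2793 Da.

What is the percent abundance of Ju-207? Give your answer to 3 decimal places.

66.763%

Let x be the fractional abundance of Ju-207; then Ju-211 has abundance 1 − x.
206.94961·x + 210.95024·(1 − x) = 208.2793
(206.94961 − 210.95024)·x = 208.2793 − 210.95024
x = -2.67094 / -4.00063 = 0.66763 → 66.763% Ju-207, 33.237% Ju-211.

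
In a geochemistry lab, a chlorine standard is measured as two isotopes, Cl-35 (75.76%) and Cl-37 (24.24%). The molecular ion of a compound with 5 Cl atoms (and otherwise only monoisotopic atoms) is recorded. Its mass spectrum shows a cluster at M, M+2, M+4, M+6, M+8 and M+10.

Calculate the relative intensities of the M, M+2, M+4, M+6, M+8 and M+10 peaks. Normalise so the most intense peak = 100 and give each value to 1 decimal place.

62.5 : 100.0 : 64.0 : 20.5 : 3.3 : 0.2

Expanding (0.7576 + 0.2424)^5:
P(M) = 0.7576^5 = 0.249574
P(M+2) = 5 × 0.7576^4 × 0.2424^1 = 0.399266
P(M+4) = 10 × 0.7576^3 × 0.2424^2 = 0.255497
P(M+6) = 10 × 0.7576^2 × 0.2424^3 = 0.081748
P(M+8) = 5 × 0.7576^1 × 0.2424^4 = 0.013078
P(M+10) = 0.2424^5 = 0.000837
The M+2 peak is largest (0.399266); scaling to 100 gives 62.5 : 100.0 : 64.0 : 20.5 : 3.3 : 0.2.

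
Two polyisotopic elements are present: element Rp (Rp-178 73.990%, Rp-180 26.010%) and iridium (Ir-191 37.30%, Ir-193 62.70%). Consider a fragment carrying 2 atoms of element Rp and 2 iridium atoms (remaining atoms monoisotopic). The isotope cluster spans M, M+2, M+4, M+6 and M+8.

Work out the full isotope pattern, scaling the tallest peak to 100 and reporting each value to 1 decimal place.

Element Rp pattern (n=2): 0.54745201 : 0.38489598 : 0.06765201
Iridium pattern (n=2): 0.139129 : 0.467742 : 0.393129
Convolve the two distributions (both contribute in 2-u steps):
  M: 0.54745201×0.139129 = 0.076166
  M+2: 0.54745201×0.467742 + 0.38489598×0.139129 = 0.309616
  M+4: 0.54745201×0.393129 + 0.38489598×0.467742 + 0.06765201×0.139129 = 0.404664
  M+6: 0.38489598×0.393129 + 0.06765201×0.467742 = 0.182957
  M+8: 0.06765201×0.393129 = 0.026596
Scale to base peak (0.404664) = 100: 18.8 : 76.5 : 100.0 : 45.2 : 6.6

18.8 : 76.5 : 100.0 : 45.2 : 6.6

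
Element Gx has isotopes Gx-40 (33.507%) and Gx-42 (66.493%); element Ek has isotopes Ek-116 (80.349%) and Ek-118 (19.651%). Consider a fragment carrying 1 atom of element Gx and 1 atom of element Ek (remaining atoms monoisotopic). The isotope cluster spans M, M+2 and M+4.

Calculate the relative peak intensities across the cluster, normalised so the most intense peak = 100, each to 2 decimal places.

44.86 : 100.00 : 21.77

Element Gx pattern (n=1): 0.33507 : 0.66493
Element Ek pattern (n=1): 0.80349 : 0.19651
Convolve the two distributions (both contribute in 2-u steps):
  M: 0.33507×0.80349 = 0.269225
  M+2: 0.33507×0.19651 + 0.66493×0.80349 = 0.600109
  M+4: 0.66493×0.19651 = 0.130665
Scale to base peak (0.600109) = 100: 44.86 : 100.00 : 21.77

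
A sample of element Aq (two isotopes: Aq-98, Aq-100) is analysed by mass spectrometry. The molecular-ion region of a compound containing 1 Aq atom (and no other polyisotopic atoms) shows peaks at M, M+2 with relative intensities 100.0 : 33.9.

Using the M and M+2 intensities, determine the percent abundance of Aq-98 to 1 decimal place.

74.7%

If p is the fraction of Aq that is Aq-98, then I(M+2)/I(M) = [C(1,1)·p^0·(1−p)] / p^1 = 1·(1−p)/p = 33.9/100.0 = 0.3390
(1−p)/p = 0.3390/1 = 0.3390  ⇒  p = 1/(1 + 0.3390) = 0.7468
Aq-98: 74.7%, Aq-100: 25.3%.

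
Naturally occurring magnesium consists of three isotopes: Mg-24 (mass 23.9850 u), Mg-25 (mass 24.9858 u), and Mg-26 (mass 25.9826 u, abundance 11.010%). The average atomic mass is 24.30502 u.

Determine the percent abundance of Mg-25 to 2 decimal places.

The remaining 88.990% is split between Mg-24 (fraction x) and Mg-25 (fraction 0.88990 − x).
Substituting: 23.9850x + 24.9858(0.88990 − x) = 21.44433574
(23.9850 − 24.9858)x = -0.79052768  ⇒  x = 0.78990, y = 0.10000
Mg-24: 78.99%, Mg-25: 10.00%.

10.00%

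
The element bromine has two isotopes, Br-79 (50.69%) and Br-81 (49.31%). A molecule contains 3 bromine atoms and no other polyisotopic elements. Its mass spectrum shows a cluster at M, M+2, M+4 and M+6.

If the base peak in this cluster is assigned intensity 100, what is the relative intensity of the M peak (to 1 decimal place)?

34.3

(0.5069 + 0.4931)^3 gives M 0.1302, M+2 0.3801, M+4 0.3698, M+6 0.1199; the largest is M+2.
P(M+2) = C(3,1) × 0.5069^2 × 0.4931^1 = 3 × 0.25694761 × 0.4931 = 0.380103 (base)
P(M) = C(3,0) × 0.5069^3 × 0.4931^0 = 1 × 0.13024674 × 1.0000 = 0.130247
Relative intensity = 0.130247 / 0.380103 × 100 = 34.3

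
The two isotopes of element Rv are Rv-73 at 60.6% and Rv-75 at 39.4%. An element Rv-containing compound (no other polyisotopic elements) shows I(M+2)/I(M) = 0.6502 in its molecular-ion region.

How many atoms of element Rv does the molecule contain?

For n independent Rv atoms, I(M+2)/I(M) = n · (abundance Rv-75) / (abundance Rv-73) = n · 0.394/0.606.
n = 0.6502 × 0.606/0.394 = 1.00 ≈ 1

1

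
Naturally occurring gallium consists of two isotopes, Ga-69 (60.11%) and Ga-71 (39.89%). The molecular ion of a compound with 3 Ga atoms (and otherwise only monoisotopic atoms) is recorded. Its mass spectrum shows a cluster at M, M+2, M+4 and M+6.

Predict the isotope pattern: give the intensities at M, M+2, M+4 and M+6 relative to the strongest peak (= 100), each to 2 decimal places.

The 3 Ga atoms are independent, so intensities follow the terms of (0.6011 + 0.3989)^3.
P(M) = 0.6011^3 = 0.217190
P(M+2) = 3 × 0.6011^2 × 0.3989^1 = 0.432393
P(M+4) = 3 × 0.6011^1 × 0.3989^2 = 0.286943
P(M+6) = 0.3989^3 = 0.063473
The M+2 peak is largest (0.432393); scaling to 100 gives 50.23 : 100.00 : 66.36 : 14.68.

50.23 : 100.00 : 66.36 : 14.68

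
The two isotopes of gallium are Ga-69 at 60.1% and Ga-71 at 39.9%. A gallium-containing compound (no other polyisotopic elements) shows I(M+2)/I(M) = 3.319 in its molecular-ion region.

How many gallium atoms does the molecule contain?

5

The M+2/M ratio from n Ga atoms is n · q/p = n · 0.399/0.601.
n = 3.319 × 0.601/0.399 = 5.00 ≈ 5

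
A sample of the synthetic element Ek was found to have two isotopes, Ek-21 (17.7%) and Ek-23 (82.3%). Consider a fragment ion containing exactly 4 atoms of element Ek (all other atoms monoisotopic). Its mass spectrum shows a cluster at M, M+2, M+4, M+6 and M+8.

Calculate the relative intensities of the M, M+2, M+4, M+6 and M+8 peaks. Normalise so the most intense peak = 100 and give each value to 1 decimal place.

Expanding (0.177 + 0.823)^4:
P(M) = 0.177^4 = 0.000982
P(M+2) = 4 × 0.177^3 × 0.823^1 = 0.018255
P(M+4) = 6 × 0.177^2 × 0.823^2 = 0.127320
P(M+6) = 4 × 0.177^1 × 0.823^3 = 0.394669
P(M+8) = 0.823^4 = 0.458775
The M+8 peak is largest (0.458775); scaling to 100 gives 0.2 : 4.0 : 27.8 : 86.0 : 100.0.

0.2 : 4.0 : 27.8 : 86.0 : 100.0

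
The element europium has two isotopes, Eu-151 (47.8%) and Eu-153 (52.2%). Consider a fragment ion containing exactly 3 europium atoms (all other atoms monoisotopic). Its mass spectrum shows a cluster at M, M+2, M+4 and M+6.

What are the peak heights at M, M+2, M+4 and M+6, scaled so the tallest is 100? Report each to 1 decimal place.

Each Eu atom is independently Eu-151 (p = 0.478) or Eu-153 (q = 0.522); the cluster is the binomial expansion (p + q)^3.
P(M) = 0.478^3 = 0.109215
P(M+2) = 3 × 0.478^2 × 0.522^1 = 0.357806
P(M+4) = 3 × 0.478^1 × 0.522^2 = 0.390742
P(M+6) = 0.522^3 = 0.142237
The M+4 peak is largest (0.390742); scaling to 100 gives 28.0 : 91.6 : 100.0 : 36.4.

28.0 : 91.6 : 100.0 : 36.4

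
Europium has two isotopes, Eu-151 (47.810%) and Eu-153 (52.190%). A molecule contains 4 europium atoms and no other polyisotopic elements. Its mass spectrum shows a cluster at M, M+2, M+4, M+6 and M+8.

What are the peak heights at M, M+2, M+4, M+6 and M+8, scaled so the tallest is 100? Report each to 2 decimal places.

Expanding (0.47810 + 0.52190)^4:
P(M) = 0.47810^4 = 0.052249
P(M+2) = 4 × 0.47810^3 × 0.52190^1 = 0.228141
P(M+4) = 6 × 0.47810^2 × 0.52190^2 = 0.373563
P(M+6) = 4 × 0.47810^1 × 0.52190^3 = 0.271857
P(M+8) = 0.52190^4 = 0.074191
The M+4 peak is largest (0.373563); scaling to 100 gives 13.99 : 61.07 : 100.00 : 72.77 : 19.86.

13.99 : 61.07 : 100.00 : 72.77 : 19.86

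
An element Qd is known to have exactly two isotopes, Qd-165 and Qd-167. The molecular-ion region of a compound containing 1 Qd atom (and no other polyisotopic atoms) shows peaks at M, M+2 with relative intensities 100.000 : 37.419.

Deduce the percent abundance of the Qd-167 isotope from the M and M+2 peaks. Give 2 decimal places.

Let p = fractional abundance of Qd-165. I(M+2)/I(M) = [C(1,1)·p^0·(1−p)] / p^1 = 1·(1−p)/p = 37.419/100.000 = 0.3742
(1−p)/p = 0.3742/1 = 0.3742  ⇒  p = 1/(1 + 0.3742) = 0.7277
Qd-165: 72.77%, Qd-167: 27.23%.

27.23%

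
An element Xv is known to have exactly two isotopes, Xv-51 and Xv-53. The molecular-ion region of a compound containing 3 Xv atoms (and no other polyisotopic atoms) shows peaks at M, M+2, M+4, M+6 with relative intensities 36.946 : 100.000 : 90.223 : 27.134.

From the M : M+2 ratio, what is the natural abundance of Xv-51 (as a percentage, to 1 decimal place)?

Write p for the Xv-51 fraction. I(M+2)/I(M) = [C(3,1)·p^2·(1−p)] / p^3 = 3·(1−p)/p = 100.000/36.946 = 2.7067
(1−p)/p = 2.7067/3 = 0.9022  ⇒  p = 1/(1 + 0.9022) = 0.5257
Xv-51: 52.6%, Xv-53: 47.4%.

52.6%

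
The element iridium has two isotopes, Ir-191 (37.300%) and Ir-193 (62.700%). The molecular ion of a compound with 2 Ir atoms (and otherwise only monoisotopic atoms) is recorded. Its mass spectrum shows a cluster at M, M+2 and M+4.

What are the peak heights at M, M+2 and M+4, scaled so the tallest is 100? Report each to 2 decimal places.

29.74 : 100.00 : 84.05

Expanding (0.37300 + 0.62700)^2:
P(M) = 0.37300^2 = 0.139129
P(M+2) = 2 × 0.37300^1 × 0.62700^1 = 0.467742
P(M+4) = 0.62700^2 = 0.393129
The M+2 peak is largest (0.467742); scaling to 100 gives 29.74 : 100.00 : 84.05.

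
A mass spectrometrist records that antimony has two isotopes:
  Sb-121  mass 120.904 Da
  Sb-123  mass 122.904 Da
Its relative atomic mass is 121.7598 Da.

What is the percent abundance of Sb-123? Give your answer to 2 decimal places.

With x = fraction of Sb-121 (so Sb-123 is 1 − x):
120.904·x + 122.904·(1 − x) = 121.7598
(120.904 − 122.904)·x = 121.7598 − 122.904
x = -1.1442 / -2.000 = 0.57210 → 57.21% Sb-121, 42.79% Sb-123.

42.79%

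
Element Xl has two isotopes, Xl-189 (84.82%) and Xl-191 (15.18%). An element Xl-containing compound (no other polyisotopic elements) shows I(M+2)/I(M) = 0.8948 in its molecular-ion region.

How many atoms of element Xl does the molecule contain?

5

With n Xl atoms, P(M+2)/P(M) = C(n,1)·p^(n−1)q / p^n = n·q/p = n · 0.1518/0.8482.
n = 0.8948 × 0.8482/0.1518 = 5.00 ≈ 5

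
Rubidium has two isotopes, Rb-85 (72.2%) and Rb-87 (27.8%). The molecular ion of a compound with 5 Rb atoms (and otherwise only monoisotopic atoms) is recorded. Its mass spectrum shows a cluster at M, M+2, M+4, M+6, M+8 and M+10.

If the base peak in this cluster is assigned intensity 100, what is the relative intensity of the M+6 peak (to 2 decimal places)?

Term probabilities: M 0.1962, M+2 0.3777, M+4 0.2909, M+6 0.1120, M+8 0.0216, M+10 0.0017. Base peak = M+2.
P(M+2) = C(5,1) × 0.722^4 × 0.278^1 = 5 × 0.27173701 × 0.2780 = 0.377714 (base)
P(M+6) = C(5,3) × 0.722^2 × 0.278^3 = 10 × 0.521284 × 0.02148495 = 0.111998
Relative intensity = 0.111998 / 0.377714 × 100 = 29.65

29.65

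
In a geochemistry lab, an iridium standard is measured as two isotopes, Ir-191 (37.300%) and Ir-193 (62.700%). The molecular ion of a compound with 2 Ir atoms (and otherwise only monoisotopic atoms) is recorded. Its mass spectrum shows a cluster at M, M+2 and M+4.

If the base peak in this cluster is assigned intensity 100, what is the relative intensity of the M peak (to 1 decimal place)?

29.7

Term probabilities: M 0.1391, M+2 0.4677, M+4 0.3931. Base peak = M+2.
P(M+2) = C(2,1) × 0.37300^1 × 0.62700^1 = 2 × 0.3730 × 0.6270 = 0.467742 (base)
P(M) = C(2,0) × 0.37300^2 × 0.62700^0 = 1 × 0.139129 × 1.0000 = 0.139129
Relative intensity = 0.139129 / 0.467742 × 100 = 29.7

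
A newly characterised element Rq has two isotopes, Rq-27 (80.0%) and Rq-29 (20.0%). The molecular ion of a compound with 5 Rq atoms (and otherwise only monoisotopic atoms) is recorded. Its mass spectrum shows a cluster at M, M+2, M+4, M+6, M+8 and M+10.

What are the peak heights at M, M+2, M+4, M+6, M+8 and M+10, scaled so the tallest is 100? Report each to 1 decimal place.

80.0 : 100.0 : 50.0 : 12.5 : 1.6 : 0.1

The 5 Rq atoms are independent, so intensities follow the terms of (0.800 + 0.200)^5.
P(M) = 0.800^5 = 0.327680
P(M+2) = 5 × 0.800^4 × 0.200^1 = 0.409600
P(M+4) = 10 × 0.800^3 × 0.200^2 = 0.204800
P(M+6) = 10 × 0.800^2 × 0.200^3 = 0.051200
P(M+8) = 5 × 0.800^1 × 0.200^4 = 0.006400
P(M+10) = 0.200^5 = 0.000320
The M+2 peak is largest (0.409600); scaling to 100 gives 80.0 : 100.0 : 50.0 : 12.5 : 1.6 : 0.1.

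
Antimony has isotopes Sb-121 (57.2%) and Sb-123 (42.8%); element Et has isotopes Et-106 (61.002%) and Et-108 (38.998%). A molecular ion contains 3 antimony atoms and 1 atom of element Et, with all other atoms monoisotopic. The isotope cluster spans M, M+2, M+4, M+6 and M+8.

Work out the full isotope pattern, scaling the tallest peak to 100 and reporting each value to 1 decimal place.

32.1 : 92.6 : 100.0 : 47.9 : 8.6

Antimony pattern (n=3): 0.18714925 : 0.42010426 : 0.31434374 : 0.07840275
Element Et pattern (n=1): 0.61002 : 0.38998
Convolve the two distributions (both contribute in 2-u steps):
  M: 0.18714925×0.61002 = 0.114165
  M+2: 0.18714925×0.38998 + 0.42010426×0.61002 = 0.329256
  M+4: 0.42010426×0.38998 + 0.31434374×0.61002 = 0.355588
  M+6: 0.31434374×0.38998 + 0.07840275×0.61002 = 0.170415
  M+8: 0.07840275×0.38998 = 0.030576
Scale to base peak (0.355588) = 100: 32.1 : 92.6 : 100.0 : 47.9 : 8.6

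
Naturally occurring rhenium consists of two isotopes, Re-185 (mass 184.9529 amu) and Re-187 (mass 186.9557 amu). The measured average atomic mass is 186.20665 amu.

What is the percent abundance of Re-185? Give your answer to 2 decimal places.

Writing the weighted mean with unknown fraction x of Re-185:
184.9529·x + 186.9557·(1 − x) = 186.20665
(184.9529 − 186.9557)·x = 186.20665 − 186.9557
x = -0.74905 / -2.0028 = 0.37400 → 37.40% Re-185, 62.60% Re-187.

37.40%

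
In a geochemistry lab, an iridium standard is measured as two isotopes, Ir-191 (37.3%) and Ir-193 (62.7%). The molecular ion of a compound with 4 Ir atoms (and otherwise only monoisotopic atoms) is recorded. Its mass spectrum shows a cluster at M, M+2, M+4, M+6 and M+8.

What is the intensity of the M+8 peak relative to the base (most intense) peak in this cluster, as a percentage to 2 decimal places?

Binomial terms of (0.373 + 0.627)^4: M 0.0194, M+2 0.1302, M+4 0.3282, M+6 0.3678, M+8 0.1546 → M+6 is the base peak.
P(M+6) = C(4,3) × 0.373^1 × 0.627^3 = 4 × 0.3730 × 0.24649188 = 0.367766 (base)
P(M+8) = C(4,4) × 0.373^0 × 0.627^4 = 1 × 1.0000 × 0.15455041 = 0.154550
Relative intensity = 0.154550 / 0.367766 × 100 = 42.02

42.02%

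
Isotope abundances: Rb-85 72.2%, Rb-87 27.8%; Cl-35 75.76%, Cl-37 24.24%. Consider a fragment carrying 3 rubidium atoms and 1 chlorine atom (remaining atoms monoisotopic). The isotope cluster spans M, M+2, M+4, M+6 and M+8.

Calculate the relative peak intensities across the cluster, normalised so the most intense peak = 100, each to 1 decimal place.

67.8 : 100.0 : 55.2 : 13.5 : 1.2

Rubidium pattern (n=3): 0.37636705 : 0.43475086 : 0.16739714 : 0.02148495
Chlorine pattern (n=1): 0.7576 : 0.2424
Convolve the two distributions (both contribute in 2-u steps):
  M: 0.37636705×0.7576 = 0.285136
  M+2: 0.37636705×0.2424 + 0.43475086×0.7576 = 0.420599
  M+4: 0.43475086×0.2424 + 0.16739714×0.7576 = 0.232204
  M+6: 0.16739714×0.2424 + 0.02148495×0.7576 = 0.056854
  M+8: 0.02148495×0.2424 = 0.005208
Scale to base peak (0.420599) = 100: 67.8 : 100.0 : 55.2 : 13.5 : 1.2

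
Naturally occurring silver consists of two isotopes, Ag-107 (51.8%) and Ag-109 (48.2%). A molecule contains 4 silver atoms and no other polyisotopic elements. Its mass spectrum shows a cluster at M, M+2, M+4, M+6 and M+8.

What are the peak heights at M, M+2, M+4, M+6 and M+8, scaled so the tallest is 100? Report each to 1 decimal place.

19.2 : 71.6 : 100.0 : 62.0 : 14.4

Each Ag atom is independently Ag-107 (p = 0.518) or Ag-109 (q = 0.482); the cluster is the binomial expansion (p + q)^4.
P(M) = 0.518^4 = 0.071998
P(M+2) = 4 × 0.518^3 × 0.482^1 = 0.267976
P(M+4) = 6 × 0.518^2 × 0.482^2 = 0.374029
P(M+6) = 4 × 0.518^1 × 0.482^3 = 0.232023
P(M+8) = 0.482^4 = 0.053974
The M+4 peak is largest (0.374029); scaling to 100 gives 19.2 : 71.6 : 100.0 : 62.0 : 14.4.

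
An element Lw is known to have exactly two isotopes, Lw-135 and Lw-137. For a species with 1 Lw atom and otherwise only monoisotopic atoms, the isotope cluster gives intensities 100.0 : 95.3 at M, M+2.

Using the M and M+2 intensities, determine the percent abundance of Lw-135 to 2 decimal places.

Let p = fractional abundance of Lw-135. I(M+2)/I(M) = [C(1,1)·p^0·(1−p)] / p^1 = 1·(1−p)/p = 95.3/100.0 = 0.9530
(1−p)/p = 0.9530/1 = 0.9530  ⇒  p = 1/(1 + 0.9530) = 0.5120
Lw-135: 51.20%, Lw-137: 48.80%.

51.20%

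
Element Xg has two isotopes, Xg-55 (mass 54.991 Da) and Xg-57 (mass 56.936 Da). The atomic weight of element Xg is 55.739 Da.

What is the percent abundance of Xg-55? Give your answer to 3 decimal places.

61.542%

With x = fraction of Xg-55 (so Xg-57 is 1 − x):
54.991·x + 56.936·(1 − x) = 55.739
(54.991 − 56.936)·x = 55.739 − 56.936
x = -1.197 / -1.945 = 0.61542 → 61.542% Xg-55, 38.458% Xg-57.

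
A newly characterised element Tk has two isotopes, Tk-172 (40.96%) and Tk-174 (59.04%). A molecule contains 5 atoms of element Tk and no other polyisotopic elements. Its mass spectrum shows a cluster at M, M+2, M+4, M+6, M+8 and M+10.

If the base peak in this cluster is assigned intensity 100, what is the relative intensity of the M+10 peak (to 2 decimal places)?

20.78

Term probabilities: M 0.0115, M+2 0.0831, M+4 0.2395, M+6 0.3453, M+8 0.2488, M+10 0.0717. Base peak = M+6.
P(M+6) = C(5,3) × 0.4096^2 × 0.5904^3 = 10 × 0.16777216 × 0.205797 = 0.345270 (base)
P(M+10) = C(5,5) × 0.4096^0 × 0.5904^5 = 1 × 1.0000 × 0.07173511 = 0.071735
Relative intensity = 0.071735 / 0.345270 × 100 = 20.78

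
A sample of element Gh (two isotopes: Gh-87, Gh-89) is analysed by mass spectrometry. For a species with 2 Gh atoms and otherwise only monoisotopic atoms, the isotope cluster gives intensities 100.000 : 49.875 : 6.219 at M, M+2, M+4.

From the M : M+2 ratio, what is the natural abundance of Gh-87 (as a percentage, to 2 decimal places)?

80.04%

Let p = fractional abundance of Gh-87. I(M+2)/I(M) = [C(2,1)·p^1·(1−p)] / p^2 = 2·(1−p)/p = 49.875/100.000 = 0.4988
(1−p)/p = 0.4988/2 = 0.2494  ⇒  p = 1/(1 + 0.2494) = 0.8004
Gh-87: 80.04%, Gh-89: 19.96%.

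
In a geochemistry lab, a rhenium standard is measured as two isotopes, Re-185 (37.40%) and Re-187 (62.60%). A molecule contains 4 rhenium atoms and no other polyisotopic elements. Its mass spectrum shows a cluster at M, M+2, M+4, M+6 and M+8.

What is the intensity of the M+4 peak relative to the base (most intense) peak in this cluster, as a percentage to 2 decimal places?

89.62%

Binomial terms of (0.3740 + 0.6260)^4: M 0.0196, M+2 0.1310, M+4 0.3289, M+6 0.3670, M+8 0.1536 → M+6 is the base peak.
P(M+6) = C(4,3) × 0.3740^1 × 0.6260^3 = 4 × 0.3740 × 0.24531438 = 0.366990 (base)
P(M+4) = C(4,2) × 0.3740^2 × 0.6260^2 = 6 × 0.139876 × 0.391876 = 0.328884
Relative intensity = 0.328884 / 0.366990 × 100 = 89.62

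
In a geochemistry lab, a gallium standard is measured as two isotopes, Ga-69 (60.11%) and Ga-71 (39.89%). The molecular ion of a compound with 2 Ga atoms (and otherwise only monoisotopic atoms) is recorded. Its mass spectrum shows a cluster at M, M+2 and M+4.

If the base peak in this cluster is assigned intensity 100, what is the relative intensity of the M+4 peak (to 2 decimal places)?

33.18

Term probabilities: M 0.3613, M+2 0.4796, M+4 0.1591. Base peak = M+2.
P(M+2) = C(2,1) × 0.6011^1 × 0.3989^1 = 2 × 0.6011 × 0.3989 = 0.479558 (base)
P(M+4) = C(2,2) × 0.6011^0 × 0.3989^2 = 1 × 1.0000 × 0.15912121 = 0.159121
Relative intensity = 0.159121 / 0.479558 × 100 = 33.18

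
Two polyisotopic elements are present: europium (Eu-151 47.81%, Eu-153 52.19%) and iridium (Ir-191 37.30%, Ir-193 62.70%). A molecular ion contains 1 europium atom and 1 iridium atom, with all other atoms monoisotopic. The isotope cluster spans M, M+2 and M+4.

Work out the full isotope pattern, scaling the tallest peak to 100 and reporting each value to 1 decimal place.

36.1 : 100.0 : 66.2

Europium pattern (n=1): 0.4781 : 0.5219
Iridium pattern (n=1): 0.3730 : 0.6270
Convolve the two distributions (both contribute in 2-u steps):
  M: 0.4781×0.3730 = 0.178331
  M+2: 0.4781×0.6270 + 0.5219×0.3730 = 0.494437
  M+4: 0.5219×0.6270 = 0.327231
Scale to base peak (0.494437) = 100: 36.1 : 100.0 : 66.2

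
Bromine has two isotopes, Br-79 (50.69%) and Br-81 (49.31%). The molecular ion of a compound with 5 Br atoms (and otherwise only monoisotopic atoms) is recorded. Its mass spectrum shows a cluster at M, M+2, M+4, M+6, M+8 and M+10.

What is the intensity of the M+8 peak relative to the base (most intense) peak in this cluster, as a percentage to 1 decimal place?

Binomial terms of (0.5069 + 0.4931)^5: M 0.0335, M+2 0.1628, M+4 0.3167, M+6 0.3081, M+8 0.1498, M+10 0.0292 → M+4 is the base peak.
P(M+4) = C(5,2) × 0.5069^3 × 0.4931^2 = 10 × 0.13024674 × 0.24314761 = 0.316692 (base)
P(M+8) = C(5,4) × 0.5069^1 × 0.4931^4 = 5 × 0.5069 × 0.05912076 = 0.149842
Relative intensity = 0.149842 / 0.316692 × 100 = 47.3

47.3%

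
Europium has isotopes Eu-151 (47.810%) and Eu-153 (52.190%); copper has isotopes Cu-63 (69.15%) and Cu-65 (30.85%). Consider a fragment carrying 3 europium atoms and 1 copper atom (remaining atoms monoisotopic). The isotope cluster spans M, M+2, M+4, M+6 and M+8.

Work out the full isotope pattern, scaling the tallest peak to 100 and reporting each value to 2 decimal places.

Europium pattern (n=3): 0.10928391 : 0.3578871 : 0.39067407 : 0.14215492
Copper pattern (n=1): 0.6915 : 0.3085
Convolve the two distributions (both contribute in 2-u steps):
  M: 0.10928391×0.6915 = 0.075570
  M+2: 0.10928391×0.3085 + 0.3578871×0.6915 = 0.281193
  M+4: 0.3578871×0.3085 + 0.39067407×0.6915 = 0.380559
  M+6: 0.39067407×0.3085 + 0.14215492×0.6915 = 0.218823
  M+8: 0.14215492×0.3085 = 0.043855
Scale to base peak (0.380559) = 100: 19.86 : 73.89 : 100.00 : 57.50 : 11.52

19.86 : 73.89 : 100.00 : 57.50 : 11.52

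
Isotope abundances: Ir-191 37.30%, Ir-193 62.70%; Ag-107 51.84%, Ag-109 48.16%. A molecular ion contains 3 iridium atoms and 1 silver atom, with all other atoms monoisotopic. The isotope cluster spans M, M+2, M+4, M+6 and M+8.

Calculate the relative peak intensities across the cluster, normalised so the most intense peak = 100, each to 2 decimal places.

Iridium pattern (n=3): 0.05189512 : 0.26170165 : 0.43991135 : 0.24649188
Silver pattern (n=1): 0.5184 : 0.4816
Convolve the two distributions (both contribute in 2-u steps):
  M: 0.05189512×0.5184 = 0.026902
  M+2: 0.05189512×0.4816 + 0.26170165×0.5184 = 0.160659
  M+4: 0.26170165×0.4816 + 0.43991135×0.5184 = 0.354086
  M+6: 0.43991135×0.4816 + 0.24649188×0.5184 = 0.339643
  M+8: 0.24649188×0.4816 = 0.118710
Scale to base peak (0.354086) = 100: 7.60 : 45.37 : 100.00 : 95.92 : 33.53

7.60 : 45.37 : 100.00 : 95.92 : 33.53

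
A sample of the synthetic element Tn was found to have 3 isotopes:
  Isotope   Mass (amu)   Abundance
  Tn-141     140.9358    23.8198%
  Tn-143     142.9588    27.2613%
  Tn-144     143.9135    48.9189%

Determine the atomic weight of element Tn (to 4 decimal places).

142.9440 amu

The abundance-weighted mean is 0.238198 × 140.9358 + 0.272613 × 142.9588 + 0.489189 × 143.9135
= 33.57063 + 38.97243 + 70.40090 = 142.94396 amu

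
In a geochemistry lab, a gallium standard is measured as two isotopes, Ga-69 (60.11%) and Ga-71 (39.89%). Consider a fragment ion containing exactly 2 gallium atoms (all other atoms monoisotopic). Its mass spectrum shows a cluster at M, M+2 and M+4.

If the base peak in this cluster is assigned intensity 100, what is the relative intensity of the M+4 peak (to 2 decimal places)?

(0.6011 + 0.3989)^2 gives M 0.3613, M+2 0.4796, M+4 0.1591; the largest is M+2.
P(M+2) = C(2,1) × 0.6011^1 × 0.3989^1 = 2 × 0.6011 × 0.3989 = 0.479558 (base)
P(M+4) = C(2,2) × 0.6011^0 × 0.3989^2 = 1 × 1.0000 × 0.15912121 = 0.159121
Relative intensity = 0.159121 / 0.479558 × 100 = 33.18

33.18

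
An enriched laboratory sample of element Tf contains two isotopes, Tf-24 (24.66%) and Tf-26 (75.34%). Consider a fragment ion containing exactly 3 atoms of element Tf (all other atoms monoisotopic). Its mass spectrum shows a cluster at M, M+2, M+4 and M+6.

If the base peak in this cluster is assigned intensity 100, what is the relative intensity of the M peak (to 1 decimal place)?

3.5

Term probabilities: M 0.0150, M+2 0.1374, M+4 0.4199, M+6 0.4276. Base peak = M+6.
P(M+6) = C(3,3) × 0.2466^0 × 0.7534^3 = 1 × 1.0000 × 0.42763855 = 0.427639 (base)
P(M) = C(3,0) × 0.2466^3 × 0.7534^0 = 1 × 0.01499613 × 1.0000 = 0.014996
Relative intensity = 0.014996 / 0.427639 × 100 = 3.5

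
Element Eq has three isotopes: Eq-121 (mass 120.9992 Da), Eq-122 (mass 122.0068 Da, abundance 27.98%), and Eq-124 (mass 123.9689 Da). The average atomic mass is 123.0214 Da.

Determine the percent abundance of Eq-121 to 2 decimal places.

13.42%

Let x and y be the fractions of Eq-121 and Eq-124. Then x + y = 1 − 0.2798 = 0.7202 and 120.9992x + 123.9689y = 123.0214 − 0.2798×122.0068 = 88.88389736.
Substituting: 120.9992x + 123.9689(0.7202 − x) = 88.88389736
(120.9992 − 123.9689)x = -0.39850442  ⇒  x = 0.13419, y = 0.58601
Eq-121: 13.42%, Eq-124: 58.60%.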